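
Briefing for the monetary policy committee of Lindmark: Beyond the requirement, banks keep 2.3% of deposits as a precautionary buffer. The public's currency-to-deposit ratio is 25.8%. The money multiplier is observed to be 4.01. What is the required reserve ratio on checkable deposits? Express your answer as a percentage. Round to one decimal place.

3.3%

Using m = 4.01. Since m = (1 + c)/(c + rr + e), the denominator satisfies c + rr + e = (1 + c)/m = (1 + 0.258) / 4.01 ≈ 0.313716.
With c = 0.258 and e = 0.023, the required reserve ratio on checkable deposits is 0.313716 − 0.258 − 0.023 = 0.032716.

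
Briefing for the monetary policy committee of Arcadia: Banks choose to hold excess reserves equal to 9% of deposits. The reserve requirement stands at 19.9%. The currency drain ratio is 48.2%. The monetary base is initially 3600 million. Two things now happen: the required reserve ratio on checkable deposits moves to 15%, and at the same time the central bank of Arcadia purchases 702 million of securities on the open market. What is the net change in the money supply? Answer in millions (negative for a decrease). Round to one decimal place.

Before: m₁ = (1 + 0.482) / (0.199 + 0.09 + 0.482) ≈ 1.922179, MB₁ = 3600, so M₁ = 1.922179 × 3600 = 6919.8444 million.
After: m₂ = (1 + 0.482) / (0.15 + 0.09 + 0.482) ≈ 2.052632, MB₂ = 3600 + 702 = 4302, so M₂ = 2.052632 × 4302 ≈ 8830.4229 million.
ΔM = M₂ − M₁ = 8830.4229 − 6919.8444 = 1910.5785 million.

1910.6 million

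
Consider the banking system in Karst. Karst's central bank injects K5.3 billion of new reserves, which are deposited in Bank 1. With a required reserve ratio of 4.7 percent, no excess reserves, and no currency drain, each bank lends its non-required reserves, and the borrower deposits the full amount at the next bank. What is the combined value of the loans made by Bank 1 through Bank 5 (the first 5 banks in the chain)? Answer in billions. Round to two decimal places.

K22.99 billion

Bank i lends (1 − rr)^i of the original deposit: Bank 1 lends 5.3·0.9530 = 5.0509, Bank 2 lends 5.3·0.9530² ≈ 4.8135, and so on.
Summing a geometric series: total = 5.3·[0.9530·(1 − 0.9530^5) / (1 − 0.9530)] ≈ 22.9896 billion.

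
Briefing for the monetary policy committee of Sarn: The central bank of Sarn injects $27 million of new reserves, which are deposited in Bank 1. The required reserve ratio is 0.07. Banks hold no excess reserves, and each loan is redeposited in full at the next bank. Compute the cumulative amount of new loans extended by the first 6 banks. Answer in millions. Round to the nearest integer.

$127 million

Bank i lends (1 − rr)^i of the original deposit: Bank 1 lends 27·0.9300 = 25.1100, Bank 2 lends 27·0.9300² = 23.3523, and so on.
Summing a geometric series: total = 27·[0.9300·(1 − 0.9300^6) / (1 − 0.9300)] ≈ 126.6297 million.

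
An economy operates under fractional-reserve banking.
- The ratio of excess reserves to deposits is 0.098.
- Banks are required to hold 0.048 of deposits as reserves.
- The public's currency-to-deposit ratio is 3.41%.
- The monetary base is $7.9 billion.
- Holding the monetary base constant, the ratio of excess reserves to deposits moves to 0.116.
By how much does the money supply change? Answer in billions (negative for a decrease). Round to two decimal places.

-4.12 billion

Initially m₁ = (1 + 0.0341) / (0.048 + 0.098 + 0.0341) ≈ 5.7418, so M₁ = 5.7418 × 7.9 ≈ 45.3602 billion.
After the change m₂ = (1 + 0.0341) / (0.048 + 0.116 + 0.0341) ≈ 5.2201, so M₂ = 5.2201 × 7.9 ≈ 41.2388 billion.
ΔM = M₂ − M₁ = 41.2388 − 45.3602 = -4.1214 billion.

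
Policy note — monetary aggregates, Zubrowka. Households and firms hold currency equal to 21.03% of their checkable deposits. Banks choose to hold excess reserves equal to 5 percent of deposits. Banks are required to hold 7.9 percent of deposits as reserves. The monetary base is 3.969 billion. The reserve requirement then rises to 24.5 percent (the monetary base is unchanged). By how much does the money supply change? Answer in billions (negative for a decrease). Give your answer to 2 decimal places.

Initially m₁ = (1 + 0.2103) / (0.079 + 0.05 + 0.2103) ≈ 3.5670, so M₁ = 3.5670 × 3.969 ≈ 14.1574 billion.
After the change m₂ = (1 + 0.2103) / (0.245 + 0.05 + 0.2103) ≈ 2.3952, so M₂ = 2.3952 × 3.969 ≈ 9.5065 billion.
ΔM = M₂ − M₁ = 9.5065 − 14.1574 = -4.6509 billion.

-4.65 billion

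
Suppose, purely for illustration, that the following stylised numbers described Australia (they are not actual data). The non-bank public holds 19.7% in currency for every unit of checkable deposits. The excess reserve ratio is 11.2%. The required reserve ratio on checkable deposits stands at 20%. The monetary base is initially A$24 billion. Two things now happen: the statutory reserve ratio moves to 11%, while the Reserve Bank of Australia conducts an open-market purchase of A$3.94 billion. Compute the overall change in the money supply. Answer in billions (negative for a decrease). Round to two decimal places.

A$23.38 billion

Before: m₁ = (1 + 0.197) / (0.2 + 0.112 + 0.197) ≈ 2.35167, MB₁ = 24, so M₁ = 2.35167 × 24 ≈ 56.4401 billion.
After: m₂ = (1 + 0.197) / (0.11 + 0.112 + 0.197) ≈ 2.85680, MB₂ = 24 + 3.94 = 27.94, so M₂ = 2.85680 × 27.94 ≈ 79.819 billion.
ΔM = M₂ − M₁ = 79.819 − 56.4401 = 23.3789 billion.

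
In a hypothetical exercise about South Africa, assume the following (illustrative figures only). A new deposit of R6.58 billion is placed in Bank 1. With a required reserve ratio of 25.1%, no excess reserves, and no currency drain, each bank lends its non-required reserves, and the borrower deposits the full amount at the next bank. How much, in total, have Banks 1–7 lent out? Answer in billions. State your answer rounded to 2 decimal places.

Bank i lends (1 − rr)^i of the original deposit: Bank 1 lends 6.58·0.7490 ≈ 4.9284, Bank 2 lends 6.58·0.7490² ≈ 3.6914, and so on.
Summing a geometric series: total = 6.58·[0.7490·(1 − 0.7490^7) / (1 − 0.7490)] ≈ 17.0385 billion.

R17.04 billion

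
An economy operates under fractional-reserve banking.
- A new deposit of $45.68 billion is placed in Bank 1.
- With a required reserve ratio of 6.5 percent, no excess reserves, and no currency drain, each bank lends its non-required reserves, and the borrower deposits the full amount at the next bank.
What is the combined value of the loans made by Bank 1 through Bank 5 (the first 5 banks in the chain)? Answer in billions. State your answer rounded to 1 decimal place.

$187.5 billion

Bank i lends (1 − rr)^i of the original deposit: Bank 1 lends 45.68·0.9350 = 42.7108, Bank 2 lends 45.68·0.9350² ≈ 39.9346, and so on.
Summing a geometric series: total = 45.68·[0.9350·(1 − 0.9350^5) / (1 − 0.9350)] ≈ 187.5386 billion.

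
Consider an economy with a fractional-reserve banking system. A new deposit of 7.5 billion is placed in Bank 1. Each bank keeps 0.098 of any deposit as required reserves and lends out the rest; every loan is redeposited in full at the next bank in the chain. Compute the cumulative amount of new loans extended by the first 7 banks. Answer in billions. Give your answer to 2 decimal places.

35.50 billion

Bank i lends (1 − rr)^i of the original deposit: Bank 1 lends 7.5·0.9020 = 6.7650, Bank 2 lends 7.5·0.9020² ≈ 6.1020, and so on.
Summing a geometric series: total = 7.5·[0.9020·(1 − 0.9020^7) / (1 − 0.9020)] ≈ 35.4964 billion.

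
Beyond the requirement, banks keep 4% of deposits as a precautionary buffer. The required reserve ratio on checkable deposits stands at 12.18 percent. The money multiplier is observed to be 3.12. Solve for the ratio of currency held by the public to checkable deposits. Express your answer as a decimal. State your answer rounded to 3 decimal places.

Using m = 3.12. From m = (1 + c)/(c + rr + e), rearranging gives 1 + c = m·(c + rr + e), so c·(1 − m) = m·(rr + e) − 1.
Hence c = [m·(rr + e) − 1]/(1 − m) = [3.12 × (0.1218 + 0.04) − 1] / (1 − 3.12) ≈ 0.233577.

0.234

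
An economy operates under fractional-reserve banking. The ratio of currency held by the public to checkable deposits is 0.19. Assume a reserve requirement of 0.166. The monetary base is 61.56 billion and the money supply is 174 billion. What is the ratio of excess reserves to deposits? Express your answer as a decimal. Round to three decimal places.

0.065

Using m = M/MB = 174/61.56 ≈ 2.826511. Since m = (1 + c)/(c + rr + e), the denominator satisfies c + rr + e = (1 + c)/m = (1 + 0.19) / 2.826511 ≈ 0.421014.
With c = 0.19 and rr = 0.166, the ratio of excess reserves to deposits is 0.421014 − 0.19 − 0.166 = 0.065014.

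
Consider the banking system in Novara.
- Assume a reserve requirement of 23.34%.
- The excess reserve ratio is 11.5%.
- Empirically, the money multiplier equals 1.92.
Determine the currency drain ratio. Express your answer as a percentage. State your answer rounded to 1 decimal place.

Using m = 1.92. From m = (1 + c)/(c + rr + e), rearranging gives 1 + c = m·(c + rr + e), so c·(1 − m) = m·(rr + e) − 1.
Hence c = [m·(rr + e) − 1]/(1 − m) = [1.92 × (0.2334 + 0.115) − 1] / (1 − 1.92) ≈ 0.359861.

36.0%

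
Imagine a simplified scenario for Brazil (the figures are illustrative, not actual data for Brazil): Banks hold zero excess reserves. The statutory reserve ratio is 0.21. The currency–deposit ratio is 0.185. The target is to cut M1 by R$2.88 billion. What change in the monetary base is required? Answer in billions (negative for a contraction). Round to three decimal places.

The money multiplier is m = (1 + c) / (rr + c) = (1 + 0.185) / (0.21 + 0.185) = 3.
ΔMB = ΔM / m = (−2.88) / 3 = -0.96 billion.

-0.960 billion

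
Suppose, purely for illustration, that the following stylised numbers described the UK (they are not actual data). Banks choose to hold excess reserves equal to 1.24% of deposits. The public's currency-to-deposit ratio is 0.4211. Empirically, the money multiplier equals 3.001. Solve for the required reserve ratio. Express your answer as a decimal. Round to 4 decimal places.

0.0400

Using m = 3.001. Since m = (1 + c)/(c + rr + e), the denominator satisfies c + rr + e = (1 + c)/m = (1 + 0.4211) / 3.001 ≈ 0.473542.
With c = 0.4211 and e = 0.0124, the required reserve ratio is 0.473542 − 0.4211 − 0.0124 = 0.040042.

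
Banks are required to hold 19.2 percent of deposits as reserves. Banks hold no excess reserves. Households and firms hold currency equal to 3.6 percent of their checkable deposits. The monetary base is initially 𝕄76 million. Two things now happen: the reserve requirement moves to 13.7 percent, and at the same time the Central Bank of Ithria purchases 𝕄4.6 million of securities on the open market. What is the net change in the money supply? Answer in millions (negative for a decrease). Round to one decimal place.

Before: m₁ = (1 + 0.036) / (0.192 + 0.036) ≈ 4.5439, MB₁ = 76, so M₁ = 4.5439 × 76 = 345.3364 million.
After: m₂ = (1 + 0.036) / (0.137 + 0.036) ≈ 5.9884, MB₂ = 76 + 4.6 = 80.6, so M₂ = 5.9884 × 80.6 ≈ 482.665 million.
ΔM = M₂ − M₁ = 482.665 − 345.3364 = 137.3286 million.

𝕄137.3 million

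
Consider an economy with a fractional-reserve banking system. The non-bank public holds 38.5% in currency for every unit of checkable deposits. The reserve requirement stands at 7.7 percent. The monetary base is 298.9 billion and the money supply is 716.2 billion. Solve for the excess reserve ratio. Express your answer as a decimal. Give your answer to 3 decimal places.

Using m = M/MB = 716.2/298.9 ≈ 2.396119. Since m = (1 + c)/(c + rr + e), the denominator satisfies c + rr + e = (1 + c)/m = (1 + 0.385) / 2.396119 ≈ 0.578018.
With c = 0.385 and rr = 0.077, the excess reserve ratio is 0.578018 − 0.385 − 0.077 = 0.116018.

0.116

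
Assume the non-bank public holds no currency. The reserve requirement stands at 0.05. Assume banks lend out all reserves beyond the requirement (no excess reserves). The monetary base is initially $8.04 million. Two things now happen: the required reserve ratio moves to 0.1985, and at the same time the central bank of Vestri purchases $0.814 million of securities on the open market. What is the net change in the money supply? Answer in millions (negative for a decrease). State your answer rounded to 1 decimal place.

Before: m₁ = 1 / (0.05) = 20, MB₁ = 8.04, so M₁ = 20 × 8.04 = 160.8 million.
After: m₂ = 1 / (0.1985) ≈ 5.0378, MB₂ = 8.04 + 0.814 = 8.854, so M₂ = 5.0378 × 8.854 ≈ 44.6047 million.
ΔM = M₂ − M₁ = 44.6047 − 160.8 = -116.1953 million.

-116.2 million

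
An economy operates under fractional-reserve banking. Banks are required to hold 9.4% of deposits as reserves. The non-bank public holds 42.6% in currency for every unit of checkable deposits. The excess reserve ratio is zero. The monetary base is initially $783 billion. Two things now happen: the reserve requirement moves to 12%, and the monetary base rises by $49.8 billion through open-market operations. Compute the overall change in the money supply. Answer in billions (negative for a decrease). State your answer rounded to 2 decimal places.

$27.81 billion

Before: m₁ = (1 + 0.426) / (0.094 + 0.426) ≈ 2.742308, MB₁ = 783, so M₁ = 2.742308 × 783 ≈ 2147.2272 billion.
After: m₂ = (1 + 0.426) / (0.12 + 0.426) ≈ 2.611722, MB₂ = 783 + 49.8 = 832.8, so M₂ = 2.611722 × 832.8 ≈ 2175.0421 billion.
ΔM = M₂ − M₁ = 2175.0421 − 2147.2272 = 27.8149 billion.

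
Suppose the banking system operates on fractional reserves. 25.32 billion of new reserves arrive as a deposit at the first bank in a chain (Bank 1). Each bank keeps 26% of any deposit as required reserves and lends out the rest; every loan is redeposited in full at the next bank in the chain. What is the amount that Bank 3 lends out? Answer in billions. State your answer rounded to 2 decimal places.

10.26 billion

Each bank lends a fraction (1 − rr) = 0.7400 of the deposit it receives, so Bank 3 receives 25.32·0.7400^2 and lends 25.32·0.7400^3 ≈ 10.2603 billion.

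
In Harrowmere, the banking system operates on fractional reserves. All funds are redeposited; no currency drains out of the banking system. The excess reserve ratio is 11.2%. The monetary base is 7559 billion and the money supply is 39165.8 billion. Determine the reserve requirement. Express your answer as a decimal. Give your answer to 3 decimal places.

Using m = M/MB = 39165.8/7559 ≈ 5.181347. Since m = (1 + c)/(c + rr + e), the denominator satisfies c + rr + e = (1 + c)/m = (1 + 0) / 5.181347 ≈ 0.193000.
With c = 0 and e = 0.112, the reserve requirement is 0.193000 − 0 − 0.112 = 0.081.

0.081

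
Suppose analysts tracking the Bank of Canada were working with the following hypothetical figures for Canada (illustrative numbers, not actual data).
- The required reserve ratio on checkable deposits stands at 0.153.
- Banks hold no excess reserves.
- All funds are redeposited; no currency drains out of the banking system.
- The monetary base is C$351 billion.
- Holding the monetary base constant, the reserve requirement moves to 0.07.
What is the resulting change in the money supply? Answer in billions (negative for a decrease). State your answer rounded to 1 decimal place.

C$2720.2 billion

Initially m₁ = 1 / (0.153) ≈ 6.53595, so M₁ = 6.53595 × 351 ≈ 2294.1184 billion.
After the change m₂ = 1 / (0.07) ≈ 14.28571, so M₂ = 14.28571 × 351 ≈ 5014.2842 billion.
ΔM = M₂ − M₁ = 5014.2842 − 2294.1184 = 2720.1658 billion.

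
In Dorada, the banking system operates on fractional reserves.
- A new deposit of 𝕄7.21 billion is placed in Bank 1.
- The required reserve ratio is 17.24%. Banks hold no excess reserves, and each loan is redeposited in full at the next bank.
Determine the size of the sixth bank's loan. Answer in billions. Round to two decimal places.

Each bank lends a fraction (1 − rr) = 0.8276 of the deposit it receives, so Bank 6 receives 7.21·0.8276^5 and lends 7.21·0.8276^6 ≈ 2.3166 billion.

𝕄2.32 billion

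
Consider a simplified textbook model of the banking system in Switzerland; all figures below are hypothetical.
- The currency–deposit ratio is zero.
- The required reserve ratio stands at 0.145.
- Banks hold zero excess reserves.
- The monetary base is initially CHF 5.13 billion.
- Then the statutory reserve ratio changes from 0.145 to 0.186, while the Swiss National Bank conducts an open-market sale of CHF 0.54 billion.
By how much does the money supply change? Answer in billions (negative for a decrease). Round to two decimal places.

Before: m₁ = 1 / (0.145) ≈ 6.8966, MB₁ = 5.13, so M₁ = 6.8966 × 5.13 ≈ 35.3796 billion.
After: m₂ = 1 / (0.186) ≈ 5.3763, MB₂ = 5.13 − 0.54 = 4.59, so M₂ = 5.3763 × 4.59 ≈ 24.6772 billion.
ΔM = M₂ − M₁ = 24.6772 − 35.3796 = -10.7024 billion.

-10.70 billion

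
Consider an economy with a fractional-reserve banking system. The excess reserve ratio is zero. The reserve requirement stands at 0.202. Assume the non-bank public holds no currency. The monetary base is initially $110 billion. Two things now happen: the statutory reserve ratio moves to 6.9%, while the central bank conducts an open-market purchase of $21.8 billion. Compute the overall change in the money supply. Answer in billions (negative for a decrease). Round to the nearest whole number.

$1366 billion

Before: m₁ = 1 / (0.202) ≈ 4.9505, MB₁ = 110, so M₁ = 4.9505 × 110 = 544.555 billion.
After: m₂ = 1 / (0.069) ≈ 14.4928, MB₂ = 110 + 21.8 = 131.8, so M₂ = 14.4928 × 131.8 ≈ 1910.151 billion.
ΔM = M₂ − M₁ = 1910.151 − 544.555 = 1365.596 billion.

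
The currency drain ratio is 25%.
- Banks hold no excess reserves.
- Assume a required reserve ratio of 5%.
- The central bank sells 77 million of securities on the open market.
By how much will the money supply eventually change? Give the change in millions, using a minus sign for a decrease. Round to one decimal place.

The money multiplier is m = (1 + c) / (rr + c) = (1 + 0.25) / (0.05 + 0.25) ≈ 4.1667.
The sale removes 77 million of base, so ΔM = m × ΔMB = 4.1667 × (−77) = -320.8359 million.

-320.8 million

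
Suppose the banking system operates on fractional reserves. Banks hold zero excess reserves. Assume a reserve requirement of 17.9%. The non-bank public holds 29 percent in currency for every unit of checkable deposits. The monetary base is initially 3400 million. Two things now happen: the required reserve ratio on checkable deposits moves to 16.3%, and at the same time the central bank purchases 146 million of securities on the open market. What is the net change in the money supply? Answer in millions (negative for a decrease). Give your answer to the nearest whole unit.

746 million

Before: m₁ = (1 + 0.29) / (0.179 + 0.29) ≈ 2.75053, MB₁ = 3400, so M₁ = 2.75053 × 3400 = 9351.802 million.
After: m₂ = (1 + 0.29) / (0.163 + 0.29) ≈ 2.84768, MB₂ = 3400 + 146 = 3546, so M₂ = 2.84768 × 3546 ≈ 10097.8733 million.
ΔM = M₂ − M₁ = 10097.8733 − 9351.802 = 746.0713 million.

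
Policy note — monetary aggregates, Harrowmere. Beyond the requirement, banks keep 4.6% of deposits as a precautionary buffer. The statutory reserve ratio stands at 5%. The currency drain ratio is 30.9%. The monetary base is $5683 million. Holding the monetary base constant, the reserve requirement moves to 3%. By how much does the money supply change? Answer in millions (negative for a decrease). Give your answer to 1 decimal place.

Initially m₁ = (1 + 0.309) / (0.05 + 0.046 + 0.309) ≈ 3.232099, so M₁ = 3.232099 × 5683 ≈ 18368.0186 million.
After the change m₂ = (1 + 0.309) / (0.03 + 0.046 + 0.309) = 3.4, so M₂ = 3.4 × 5683 = 19322.2 million.
ΔM = M₂ − M₁ = 19322.2 − 18368.0186 = 954.1814 million.

$954.2 million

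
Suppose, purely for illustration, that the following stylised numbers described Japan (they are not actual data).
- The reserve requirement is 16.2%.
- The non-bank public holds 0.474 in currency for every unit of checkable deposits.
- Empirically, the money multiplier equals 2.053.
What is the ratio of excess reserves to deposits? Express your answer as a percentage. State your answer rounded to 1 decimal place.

8.2%

Using m = 2.053. Since m = (1 + c)/(c + rr + e), the denominator satisfies c + rr + e = (1 + c)/m = (1 + 0.474) / 2.053 ≈ 0.717974.
With c = 0.474 and rr = 0.162, the ratio of excess reserves to deposits is 0.717974 − 0.474 − 0.162 = 0.081974.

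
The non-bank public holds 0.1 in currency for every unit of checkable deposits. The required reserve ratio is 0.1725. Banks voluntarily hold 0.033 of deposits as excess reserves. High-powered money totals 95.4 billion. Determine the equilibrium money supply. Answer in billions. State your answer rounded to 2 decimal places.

The money multiplier is m = (1 + c) / (rr + e + c) = (1 + 0.1) / (0.1725 + 0.033 + 0.1) ≈ 3.60065.
So M = m × MB = 3.60065 × 95.4 ≈ 343.502 billion.

343.50 billion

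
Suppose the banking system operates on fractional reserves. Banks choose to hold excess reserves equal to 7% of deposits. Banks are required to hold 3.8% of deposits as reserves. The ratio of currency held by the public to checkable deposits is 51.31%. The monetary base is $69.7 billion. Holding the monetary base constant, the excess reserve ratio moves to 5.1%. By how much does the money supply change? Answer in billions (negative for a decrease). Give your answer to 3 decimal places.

Initially m₁ = (1 + 0.5131) / (0.038 + 0.07 + 0.5131) ≈ 2.436162, so M₁ = 2.436162 × 69.7 ≈ 169.8005 billion.
After the change m₂ = (1 + 0.5131) / (0.038 + 0.051 + 0.5131) ≈ 2.513038, so M₂ = 2.513038 × 69.7 ≈ 175.1587 billion.
ΔM = M₂ − M₁ = 175.1587 − 169.8005 = 5.3582 billion.

$5.358 billion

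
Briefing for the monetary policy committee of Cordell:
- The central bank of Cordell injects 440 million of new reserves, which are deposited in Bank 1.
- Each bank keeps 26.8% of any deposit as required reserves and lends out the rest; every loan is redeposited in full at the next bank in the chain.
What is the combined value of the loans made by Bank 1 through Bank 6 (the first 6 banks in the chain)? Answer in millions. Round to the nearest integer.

1017 million

Bank i lends (1 − rr)^i of the original deposit: Bank 1 lends 440·0.7320 = 322.0800, Bank 2 lends 440·0.7320² ≈ 235.7626, and so on.
Summing a geometric series: total = 440·[0.7320·(1 − 0.7320^6) / (1 − 0.7320)] ≈ 1016.9087 million.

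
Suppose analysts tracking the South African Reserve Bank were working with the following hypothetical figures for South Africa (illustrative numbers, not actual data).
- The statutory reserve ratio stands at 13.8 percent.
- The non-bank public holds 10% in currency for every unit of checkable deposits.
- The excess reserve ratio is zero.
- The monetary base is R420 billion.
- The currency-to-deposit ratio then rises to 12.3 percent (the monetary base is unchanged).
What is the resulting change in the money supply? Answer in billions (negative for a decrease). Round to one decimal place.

-134.1 billion

Initially m₁ = (1 + 0.1) / (0.138 + 0.1) ≈ 4.62185, so M₁ = 4.62185 × 420 = 1941.177 billion.
After the change m₂ = (1 + 0.123) / (0.138 + 0.123) ≈ 4.30268, so M₂ = 4.30268 × 420 = 1807.1256 billion.
ΔM = M₂ − M₁ = 1807.1256 − 1941.177 = -134.0514 billion.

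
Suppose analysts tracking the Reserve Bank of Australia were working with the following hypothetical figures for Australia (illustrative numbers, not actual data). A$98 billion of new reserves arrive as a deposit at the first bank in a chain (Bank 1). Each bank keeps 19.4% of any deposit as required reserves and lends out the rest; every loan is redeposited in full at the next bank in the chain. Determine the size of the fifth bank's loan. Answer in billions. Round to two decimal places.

Each bank lends a fraction (1 − rr) = 0.8060 of the deposit it receives, so Bank 5 receives 98·0.8060^4 and lends 98·0.8060^5 ≈ 33.3351 billion.

A$33.34 billion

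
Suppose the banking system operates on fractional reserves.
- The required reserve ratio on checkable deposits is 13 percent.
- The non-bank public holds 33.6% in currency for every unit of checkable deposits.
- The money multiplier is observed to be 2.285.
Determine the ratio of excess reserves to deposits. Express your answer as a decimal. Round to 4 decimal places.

0.1187

Using m = 2.285. Since m = (1 + c)/(c + rr + e), the denominator satisfies c + rr + e = (1 + c)/m = (1 + 0.336) / 2.285 ≈ 0.584683.
With c = 0.336 and rr = 0.13, the ratio of excess reserves to deposits is 0.584683 − 0.336 − 0.13 = 0.118683.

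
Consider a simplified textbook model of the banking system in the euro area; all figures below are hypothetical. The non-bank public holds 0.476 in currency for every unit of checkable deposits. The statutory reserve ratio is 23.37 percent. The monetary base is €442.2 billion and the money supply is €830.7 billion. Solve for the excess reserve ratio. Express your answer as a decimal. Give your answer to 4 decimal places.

Using m = M/MB = 830.7/442.2 ≈ 1.878562. Since m = (1 + c)/(c + rr + e), the denominator satisfies c + rr + e = (1 + c)/m = (1 + 0.476) / 1.878562 ≈ 0.785707.
With c = 0.476 and rr = 0.2337, the excess reserve ratio is 0.785707 − 0.476 − 0.2337 = 0.076007.

0.0760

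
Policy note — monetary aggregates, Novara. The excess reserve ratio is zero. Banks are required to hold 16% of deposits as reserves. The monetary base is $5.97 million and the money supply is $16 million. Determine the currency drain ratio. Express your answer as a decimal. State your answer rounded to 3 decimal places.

0.340

Using m = M/MB = 16/5.97 ≈ 2.680067. From m = (1 + c)/(c + rr + e), rearranging gives 1 + c = m·(c + rr + e), so c·(1 − m) = m·(rr + e) − 1.
Hence c = [m·(rr + e) − 1]/(1 − m) = [2.680067 × (0.16 + 0) − 1] / (1 − 2.680067) ≈ 0.339980.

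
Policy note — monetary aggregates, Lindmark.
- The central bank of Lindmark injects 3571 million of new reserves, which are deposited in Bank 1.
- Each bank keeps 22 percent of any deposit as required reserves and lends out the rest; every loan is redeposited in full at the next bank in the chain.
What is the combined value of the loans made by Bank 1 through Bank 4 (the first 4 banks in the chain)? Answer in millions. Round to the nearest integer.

Bank i lends (1 − rr)^i of the original deposit: Bank 1 lends 3571·0.7800 = 2785.3800, Bank 2 lends 3571·0.7800² = 2172.5964, and so on.
Summing a geometric series: total = 3571·[0.7800·(1 − 0.7800^4) / (1 − 0.7800)] ≈ 7974.4092 million.

7974 million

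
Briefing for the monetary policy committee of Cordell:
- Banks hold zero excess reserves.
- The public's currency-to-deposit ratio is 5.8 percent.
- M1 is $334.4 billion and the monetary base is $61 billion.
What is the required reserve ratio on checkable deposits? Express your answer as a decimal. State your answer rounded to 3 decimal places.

0.135

Using m = M/MB = 334.4/61 ≈ 5.481967. Since m = (1 + c)/(c + rr + e), the denominator satisfies c + rr + e = (1 + c)/m = (1 + 0.058) / 5.481967 ≈ 0.192996.
With c = 0.058 and e = 0, the required reserve ratio on checkable deposits is 0.192996 − 0.058 − 0 = 0.134996.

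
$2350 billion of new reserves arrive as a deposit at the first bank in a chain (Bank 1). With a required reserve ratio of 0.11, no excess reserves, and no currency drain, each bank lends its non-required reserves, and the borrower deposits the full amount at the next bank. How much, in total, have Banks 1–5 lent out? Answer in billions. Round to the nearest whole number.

$8396 billion

Bank i lends (1 − rr)^i of the original deposit: Bank 1 lends 2350·0.8900 = 2091.5000, Bank 2 lends 2350·0.8900² = 1861.4350, and so on.
Summing a geometric series: total = 2350·[0.8900·(1 − 0.8900^5) / (1 − 0.8900)] ≈ 8396.3088 billion.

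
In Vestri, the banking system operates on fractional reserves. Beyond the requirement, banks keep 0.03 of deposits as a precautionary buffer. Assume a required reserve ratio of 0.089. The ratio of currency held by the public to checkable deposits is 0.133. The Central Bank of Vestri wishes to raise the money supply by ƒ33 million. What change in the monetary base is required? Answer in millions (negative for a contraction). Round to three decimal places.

The money multiplier is m = (1 + c) / (rr + e + c) = (1 + 0.133) / (0.089 + 0.03 + 0.133) ≈ 4.496032.
ΔMB = ΔM / m = (+33) / 4.496032 ≈ 7.3398 million.

ƒ7.340 million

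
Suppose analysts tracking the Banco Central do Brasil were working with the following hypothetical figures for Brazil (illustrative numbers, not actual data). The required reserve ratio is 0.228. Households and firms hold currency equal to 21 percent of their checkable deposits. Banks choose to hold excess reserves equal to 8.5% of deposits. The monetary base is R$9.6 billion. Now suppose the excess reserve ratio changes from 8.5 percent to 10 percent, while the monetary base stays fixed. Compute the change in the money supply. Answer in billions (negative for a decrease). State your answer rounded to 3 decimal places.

Initially m₁ = (1 + 0.21) / (0.228 + 0.085 + 0.21) ≈ 2.31358, so M₁ = 2.31358 × 9.6 ≈ 22.2104 billion.
After the change m₂ = (1 + 0.21) / (0.228 + 0.1 + 0.21) ≈ 2.24907, so M₂ = 2.24907 × 9.6 ≈ 21.5911 billion.
ΔM = M₂ − M₁ = 21.5911 − 22.2104 = -0.6193 billion.

-0.619 billion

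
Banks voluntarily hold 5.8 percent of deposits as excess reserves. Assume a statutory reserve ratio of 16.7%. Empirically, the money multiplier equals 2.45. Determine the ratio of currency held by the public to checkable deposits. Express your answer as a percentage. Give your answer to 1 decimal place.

Using m = 2.45. From m = (1 + c)/(c + rr + e), rearranging gives 1 + c = m·(c + rr + e), so c·(1 − m) = m·(rr + e) − 1.
Hence c = [m·(rr + e) − 1]/(1 − m) = [2.45 × (0.167 + 0.058) − 1] / (1 − 2.45) ≈ 0.309483.

30.9%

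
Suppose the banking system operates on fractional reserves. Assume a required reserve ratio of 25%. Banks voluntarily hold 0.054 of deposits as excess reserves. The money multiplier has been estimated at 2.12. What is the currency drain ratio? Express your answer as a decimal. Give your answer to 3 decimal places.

0.317

Using m = 2.12. From m = (1 + c)/(c + rr + e), rearranging gives 1 + c = m·(c + rr + e), so c·(1 − m) = m·(rr + e) − 1.
Hence c = [m·(rr + e) − 1]/(1 − m) = [2.12 × (0.25 + 0.054) − 1] / (1 − 2.12) ≈ 0.317429.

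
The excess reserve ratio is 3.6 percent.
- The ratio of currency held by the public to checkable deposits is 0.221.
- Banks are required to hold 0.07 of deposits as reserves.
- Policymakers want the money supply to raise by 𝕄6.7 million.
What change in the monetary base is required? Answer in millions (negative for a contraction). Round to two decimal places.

𝕄1.79 million

The money multiplier is m = (1 + c) / (rr + e + c) = (1 + 0.221) / (0.07 + 0.036 + 0.221) ≈ 3.7339.
ΔMB = ΔM / m = (+6.7) / 3.7339 ≈ 1.7944 million.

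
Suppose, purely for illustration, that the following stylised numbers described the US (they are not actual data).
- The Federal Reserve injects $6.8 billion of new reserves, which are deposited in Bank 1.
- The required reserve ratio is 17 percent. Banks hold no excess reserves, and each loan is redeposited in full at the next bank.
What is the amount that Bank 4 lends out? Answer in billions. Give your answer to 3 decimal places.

Each bank lends a fraction (1 − rr) = 0.8300 of the deposit it receives, so Bank 4 receives 6.8·0.8300^3 and lends 6.8·0.8300^4 ≈ 3.2272 billion.

$3.227 billion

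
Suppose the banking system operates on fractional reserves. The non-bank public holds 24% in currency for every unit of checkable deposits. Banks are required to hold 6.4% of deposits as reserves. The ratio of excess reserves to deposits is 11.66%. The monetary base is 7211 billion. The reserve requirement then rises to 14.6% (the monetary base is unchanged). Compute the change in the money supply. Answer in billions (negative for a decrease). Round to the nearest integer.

-3468 billion

Initially m₁ = (1 + 0.24) / (0.064 + 0.1166 + 0.24) ≈ 2.94817, so M₁ = 2.94817 × 7211 ≈ 21259.2539 billion.
After the change m₂ = (1 + 0.24) / (0.146 + 0.1166 + 0.24) ≈ 2.46717, so M₂ = 2.46717 × 7211 ≈ 17790.7629 billion.
ΔM = M₂ − M₁ = 17790.7629 − 21259.2539 = -3468.491 billion.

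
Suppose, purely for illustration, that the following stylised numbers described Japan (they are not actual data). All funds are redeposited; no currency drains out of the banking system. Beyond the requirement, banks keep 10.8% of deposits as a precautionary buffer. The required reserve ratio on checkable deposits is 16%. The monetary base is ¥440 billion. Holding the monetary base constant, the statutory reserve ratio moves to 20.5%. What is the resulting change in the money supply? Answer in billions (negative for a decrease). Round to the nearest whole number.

-236 billion

Initially m₁ = 1 / (0.16 + 0.108) ≈ 3.7313, so M₁ = 3.7313 × 440 = 1641.772 billion.
After the change m₂ = 1 / (0.205 + 0.108) ≈ 3.1949, so M₂ = 3.1949 × 440 = 1405.756 billion.
ΔM = M₂ − M₁ = 1405.756 − 1641.772 = -236.016 billion.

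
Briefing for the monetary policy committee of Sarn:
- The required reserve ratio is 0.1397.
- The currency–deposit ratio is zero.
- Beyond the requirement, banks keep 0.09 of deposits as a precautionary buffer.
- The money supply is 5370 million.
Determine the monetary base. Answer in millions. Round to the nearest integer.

The money multiplier is m = 1 / (rr + e) = 1 / (0.1397 + 0.09) ≈ 4.35350.
MB = M / m = 5370 / 4.35350 ≈ 1233.4903 million.

1233 million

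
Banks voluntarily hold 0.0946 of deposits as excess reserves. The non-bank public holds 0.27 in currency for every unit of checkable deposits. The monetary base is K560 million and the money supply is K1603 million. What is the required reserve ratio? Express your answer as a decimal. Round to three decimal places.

Using m = M/MB = 1603/560 = 2.862500. Since m = (1 + c)/(c + rr + e), the denominator satisfies c + rr + e = (1 + c)/m = (1 + 0.27) / 2.862500 ≈ 0.443668.
With c = 0.27 and e = 0.0946, the required reserve ratio is 0.443668 − 0.27 − 0.0946 = 0.079068.

0.079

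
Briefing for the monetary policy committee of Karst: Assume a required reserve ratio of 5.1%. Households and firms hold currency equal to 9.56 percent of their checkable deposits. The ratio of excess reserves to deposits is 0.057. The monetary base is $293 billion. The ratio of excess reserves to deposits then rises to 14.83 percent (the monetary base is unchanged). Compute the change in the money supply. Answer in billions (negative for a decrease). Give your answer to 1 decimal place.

Initially m₁ = (1 + 0.0956) / (0.051 + 0.057 + 0.0956) ≈ 5.38114, so M₁ = 5.38114 × 293 ≈ 1576.674 billion.
After the change m₂ = (1 + 0.0956) / (0.051 + 0.1483 + 0.0956) ≈ 3.71516, so M₂ = 3.71516 × 293 ≈ 1088.5419 billion.
ΔM = M₂ − M₁ = 1088.5419 − 1576.674 = -488.1321 billion.

-488.1 billion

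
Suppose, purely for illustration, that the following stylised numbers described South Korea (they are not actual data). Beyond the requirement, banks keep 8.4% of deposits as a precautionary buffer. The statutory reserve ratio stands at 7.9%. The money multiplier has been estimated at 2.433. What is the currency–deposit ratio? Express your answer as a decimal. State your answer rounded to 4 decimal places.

Using m = 2.433. From m = (1 + c)/(c + rr + e), rearranging gives 1 + c = m·(c + rr + e), so c·(1 − m) = m·(rr + e) − 1.
Hence c = [m·(rr + e) − 1]/(1 − m) = [2.433 × (0.079 + 0.084) − 1] / (1 − 2.433) ≈ 0.421089.

0.4211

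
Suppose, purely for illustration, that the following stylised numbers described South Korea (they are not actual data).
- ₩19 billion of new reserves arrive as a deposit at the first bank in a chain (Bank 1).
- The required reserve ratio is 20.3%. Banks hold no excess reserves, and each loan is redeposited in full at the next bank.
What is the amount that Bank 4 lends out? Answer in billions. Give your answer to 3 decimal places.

₩7.666 billion

Each bank lends a fraction (1 − rr) = 0.7970 of the deposit it receives, so Bank 4 receives 19·0.7970^3 and lends 19·0.7970^4 ≈ 7.6663 billion.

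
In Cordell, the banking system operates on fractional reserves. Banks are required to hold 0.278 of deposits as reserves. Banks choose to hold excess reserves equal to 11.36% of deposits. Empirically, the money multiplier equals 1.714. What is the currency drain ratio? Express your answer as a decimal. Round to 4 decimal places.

0.4605

Using m = 1.714. From m = (1 + c)/(c + rr + e), rearranging gives 1 + c = m·(c + rr + e), so c·(1 − m) = m·(rr + e) − 1.
Hence c = [m·(rr + e) − 1]/(1 − m) = [1.714 × (0.278 + 0.1136) − 1] / (1 − 1.714) ≈ 0.460501.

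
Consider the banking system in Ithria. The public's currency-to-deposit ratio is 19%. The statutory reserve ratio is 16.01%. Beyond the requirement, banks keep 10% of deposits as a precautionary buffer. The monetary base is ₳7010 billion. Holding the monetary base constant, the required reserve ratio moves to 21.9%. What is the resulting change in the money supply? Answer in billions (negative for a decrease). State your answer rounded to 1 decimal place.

Initially m₁ = (1 + 0.19) / (0.1601 + 0.1 + 0.19) ≈ 2.643857, so M₁ = 2.643857 × 7010 ≈ 18533.4376 billion.
After the change m₂ = (1 + 0.19) / (0.219 + 0.1 + 0.19) ≈ 2.337917, so M₂ = 2.337917 × 7010 ≈ 16388.7982 billion.
ΔM = M₂ − M₁ = 16388.7982 − 18533.4376 = -2144.6394 billion.

-2144.6 billion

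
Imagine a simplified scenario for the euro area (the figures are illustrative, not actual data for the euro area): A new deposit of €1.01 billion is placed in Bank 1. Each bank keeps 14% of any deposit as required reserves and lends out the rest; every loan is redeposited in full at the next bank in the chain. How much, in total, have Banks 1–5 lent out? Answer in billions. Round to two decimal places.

€3.29 billion

Bank i lends (1 − rr)^i of the original deposit: Bank 1 lends 1.01·0.8600 = 0.8686, Bank 2 lends 1.01·0.8600² ≈ 0.7470, and so on.
Summing a geometric series: total = 1.01·[0.8600·(1 − 0.8600^5) / (1 − 0.8600)] ≈ 3.2856 billion.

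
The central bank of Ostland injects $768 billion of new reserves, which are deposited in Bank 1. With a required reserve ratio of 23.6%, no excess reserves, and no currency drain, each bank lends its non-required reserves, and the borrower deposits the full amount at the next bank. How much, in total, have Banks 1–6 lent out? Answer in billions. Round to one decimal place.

$1991.8 billion

Bank i lends (1 − rr)^i of the original deposit: Bank 1 lends 768·0.7640 = 586.7520, Bank 2 lends 768·0.7640² ≈ 448.2785, and so on.
Summing a geometric series: total = 768·[0.7640·(1 − 0.7640^6) / (1 − 0.7640)] ≈ 1991.8097 billion.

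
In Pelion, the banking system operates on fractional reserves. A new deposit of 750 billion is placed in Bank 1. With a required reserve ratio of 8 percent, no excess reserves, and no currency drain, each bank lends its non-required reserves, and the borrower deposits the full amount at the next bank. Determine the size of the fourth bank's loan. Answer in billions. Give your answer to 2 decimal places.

537.29 billion

Each bank lends a fraction (1 − rr) = 0.9200 of the deposit it receives, so Bank 4 receives 750·0.9200^3 and lends 750·0.9200^4 ≈ 537.2947 billion.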